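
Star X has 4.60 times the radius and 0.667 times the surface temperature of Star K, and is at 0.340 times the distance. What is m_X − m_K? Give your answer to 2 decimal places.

L_X/L_K = (4.60)²(0.667)⁴ = 4.188.
F_X/F_K = (L_X/L_K)/(d_X/d_K)² = 4.188/0.1156 = 36.23.
m_X − m_K = −2.5 log₁₀(36.23) = -3.90.

-3.90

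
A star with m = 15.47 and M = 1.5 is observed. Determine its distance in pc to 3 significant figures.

6.22×10^3 pc

m − M = 5 log₁₀(d/10 pc)
15.47 − (1.5) = 13.97 = 5 log₁₀(d/10)
d = 10 × 10^(13.97/5) = 10 × 10^2.794 = 6223 pc.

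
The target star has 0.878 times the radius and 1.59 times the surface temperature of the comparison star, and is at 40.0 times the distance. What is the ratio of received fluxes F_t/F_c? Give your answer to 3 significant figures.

0.00308

L_t/L_c = (R_t/R_c)²(T_t/T_c)⁴ = (0.878)² × (1.59)⁴ = 4.927.
F_t/F_c = (L_t/L_c)/(d_t/d_c)² = 4.927 / (40.0)² = 0.003079.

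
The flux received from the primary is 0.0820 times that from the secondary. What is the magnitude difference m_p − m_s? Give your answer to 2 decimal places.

2.72

m_p − m_s = −2.5 log₁₀(F_p/F_s) = −2.5 log₁₀(0.0820) = −2.5 × (-1.086) = 2.715.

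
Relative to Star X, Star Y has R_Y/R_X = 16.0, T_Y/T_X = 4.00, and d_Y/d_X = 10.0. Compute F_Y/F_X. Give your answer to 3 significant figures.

655

L_Y/L_X = (R_Y/R_X)²(T_Y/T_X)⁴ = (16.0)² × (4.00)⁴ = 6.554×10^4.
F_Y/F_X = (L_Y/L_X)/(d_Y/d_X)² = 6.554×10^4 / (10.0)² = 655.4.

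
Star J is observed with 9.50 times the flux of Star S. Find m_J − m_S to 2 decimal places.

-2.44

m_J − m_S = −2.5 log₁₀(F_J/F_S) = −2.5 log₁₀(9.50) = −2.5 × (0.978) = -2.444.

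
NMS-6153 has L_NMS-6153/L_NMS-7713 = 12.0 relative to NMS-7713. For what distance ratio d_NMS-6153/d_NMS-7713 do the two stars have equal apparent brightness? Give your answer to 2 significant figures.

Equal flux requires L_NMS-6153/d_NMS-6153² = L_NMS-7713/d_NMS-7713², so d_NMS-6153/d_NMS-7713 = √(L_NMS-6153/L_NMS-7713)
= √(12.0) = 3.464.

3.5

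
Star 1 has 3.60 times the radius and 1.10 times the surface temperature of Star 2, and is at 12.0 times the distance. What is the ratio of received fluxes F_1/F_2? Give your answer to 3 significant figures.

L_1/L_2 = (R_1/R_2)²(T_1/T_2)⁴ = (3.60)² × (1.10)⁴ = 18.97.
F_1/F_2 = (L_1/L_2)/(d_1/d_2)² = 18.97 / (12.0)² = 0.1318.

0.132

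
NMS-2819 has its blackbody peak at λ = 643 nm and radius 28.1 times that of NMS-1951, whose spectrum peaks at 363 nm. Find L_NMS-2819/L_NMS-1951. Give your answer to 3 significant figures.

Wien's law gives T ∝ 1/λ_max, so T_NMS-2819/T_NMS-1951 = λ_NMS-1951/λ_NMS-2819 = 363/643 = 0.5645.
Then L ∝ R²T⁴ gives L_NMS-2819/L_NMS-1951 = (28.1)² × (0.5645)⁴ = 789.6 × 0.1016 = 80.20.

80.2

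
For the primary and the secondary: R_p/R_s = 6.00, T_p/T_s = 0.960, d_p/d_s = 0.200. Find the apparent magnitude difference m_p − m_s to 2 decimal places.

-7.21

L_p/L_s = (6.00)²(0.960)⁴ = 30.58.
F_p/F_s = (L_p/L_s)/(d_p/d_s)² = 30.58/0.04000 = 764.4.
m_p − m_s = −2.5 log₁₀(764.4) = -7.21.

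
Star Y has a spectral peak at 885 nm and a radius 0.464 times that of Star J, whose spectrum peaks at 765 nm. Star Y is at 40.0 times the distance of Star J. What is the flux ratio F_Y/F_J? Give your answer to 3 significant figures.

Wien's law: T_Y/T_J = λ_J/λ_Y = 765/885 = 0.8644.
L_Y/L_J = (R_Y/R_J)²(T_Y/T_J)⁴ = (0.464)²(0.8644)⁴ = 0.1202.
F_Y/F_J = (L_Y/L_J)/(d_Y/d_J)² = 0.1202/(40.0)² = 7.513×10^-5.

7.51×10^-5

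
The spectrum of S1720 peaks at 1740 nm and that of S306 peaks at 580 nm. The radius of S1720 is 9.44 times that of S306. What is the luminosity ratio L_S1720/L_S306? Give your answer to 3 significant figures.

1.10

Wien's law gives T ∝ 1/λ_max, so T_S1720/T_S306 = λ_S306/λ_S1720 = 580/1740 = 0.3333.
Then L ∝ R²T⁴ gives L_S1720/L_S306 = (9.44)² × (0.3333)⁴ = 89.11 × 0.01235 = 1.100.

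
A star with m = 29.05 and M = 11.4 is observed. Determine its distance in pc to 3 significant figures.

3.39×10^4 pc

m − M = 5 log₁₀(d/10 pc)
29.05 − (11.4) = 17.65 = 5 log₁₀(d/10)
d = 10 × 10^(17.65/5) = 10 × 10^3.530 = 3.388×10^4 pc.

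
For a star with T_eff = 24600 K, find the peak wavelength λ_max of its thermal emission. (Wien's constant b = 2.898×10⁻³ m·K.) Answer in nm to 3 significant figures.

λ_max = b/T = 2.898×10⁻³ / 24600 = 1.18×10^-7 m = 117.8 nm.

118 nm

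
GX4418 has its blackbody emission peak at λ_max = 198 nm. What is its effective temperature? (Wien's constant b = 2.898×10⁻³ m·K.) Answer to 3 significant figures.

T = b/λ_max = 2.898×10⁻³ / (198×10⁻⁹) = 1.464×10^4 K.

1.46×10^4 K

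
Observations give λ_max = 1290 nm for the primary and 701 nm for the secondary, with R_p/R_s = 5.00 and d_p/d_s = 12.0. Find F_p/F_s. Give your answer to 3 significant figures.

0.0151

Wien's law: T_p/T_s = λ_s/λ_p = 701/1290 = 0.5434.
L_p/L_s = (R_p/R_s)²(T_p/T_s)⁴ = (5.00)²(0.5434)⁴ = 2.180.
F_p/F_s = (L_p/L_s)/(d_p/d_s)² = 2.180/(12.0)² = 0.01514.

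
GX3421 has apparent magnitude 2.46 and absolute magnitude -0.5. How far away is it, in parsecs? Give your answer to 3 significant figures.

39.1 pc

m − M = 5 log₁₀(d/10 pc)
2.46 − (-0.5) = 2.96 = 5 log₁₀(d/10)
d = 10 × 10^(2.96/5) = 10 × 10^0.592 = 39.08 pc.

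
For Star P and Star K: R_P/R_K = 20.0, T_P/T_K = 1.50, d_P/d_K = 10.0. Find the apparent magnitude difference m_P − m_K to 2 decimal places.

-3.27

L_P/L_K = (20.0)²(1.50)⁴ = 2025.
F_P/F_K = (L_P/L_K)/(d_P/d_K)² = 2025/100.0 = 20.25.
m_P − m_K = −2.5 log₁₀(20.25) = -3.27.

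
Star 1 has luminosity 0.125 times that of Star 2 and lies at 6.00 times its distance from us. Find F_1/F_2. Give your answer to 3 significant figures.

F = L/(4πd²), so F_1/F_2 = (L_1/L_2) / (d_1/d_2)²
= 0.125 / (6.00)² = 0.125 / 36.00 = 0.003472.

0.00347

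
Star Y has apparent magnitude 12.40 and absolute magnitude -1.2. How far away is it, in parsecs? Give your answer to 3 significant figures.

m − M = 5 log₁₀(d/10 pc)
12.40 − (-1.2) = 13.60 = 5 log₁₀(d/10)
d = 10 × 10^(13.60/5) = 10 × 10^2.720 = 5248 pc.

5.25×10^3 pc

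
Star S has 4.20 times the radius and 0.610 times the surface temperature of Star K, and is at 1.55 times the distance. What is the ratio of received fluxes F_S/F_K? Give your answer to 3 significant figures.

L_S/L_K = (R_S/R_K)²(T_S/T_K)⁴ = (4.20)² × (0.610)⁴ = 2.442.
F_S/F_K = (L_S/L_K)/(d_S/d_K)² = 2.442 / (1.55)² = 1.017.

1.02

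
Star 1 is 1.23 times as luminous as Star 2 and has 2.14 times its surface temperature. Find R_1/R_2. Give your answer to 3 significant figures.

0.242

L ∝ R²T⁴ gives R ∝ √L / T², so
R_1/R_2 = √(1.23) / (2.14)² = 1.109 / 4.580 = 0.2422.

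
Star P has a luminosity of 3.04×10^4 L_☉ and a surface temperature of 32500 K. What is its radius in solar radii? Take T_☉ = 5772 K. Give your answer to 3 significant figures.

5.50 solar radii

R/R_☉ = √(L/L_☉) / (T/T_☉)² = √(3.04×10^4) / (5.631)²
       = 174.4 / 31.70 = 5.499.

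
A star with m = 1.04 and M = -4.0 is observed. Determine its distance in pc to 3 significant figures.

m − M = 5 log₁₀(d/10 pc)
1.04 − (-4.0) = 5.04 = 5 log₁₀(d/10)
d = 10 × 10^(5.04/5) = 10 × 10^1.008 = 101.9 pc.

102 pc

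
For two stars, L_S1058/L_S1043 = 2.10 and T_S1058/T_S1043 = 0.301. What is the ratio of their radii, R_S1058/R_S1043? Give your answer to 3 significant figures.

L ∝ R²T⁴ gives R ∝ √L / T², so
R_S1058/R_S1043 = √(2.10) / (0.301)² = 1.449 / 0.09060 = 15.99.

16.0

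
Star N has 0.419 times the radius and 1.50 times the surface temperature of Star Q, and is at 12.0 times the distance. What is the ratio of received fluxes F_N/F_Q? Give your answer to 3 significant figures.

0.00617

L_N/L_Q = (R_N/R_Q)²(T_N/T_Q)⁴ = (0.419)² × (1.50)⁴ = 0.8888.
F_N/F_Q = (L_N/L_Q)/(d_N/d_Q)² = 0.8888 / (12.0)² = 0.006172.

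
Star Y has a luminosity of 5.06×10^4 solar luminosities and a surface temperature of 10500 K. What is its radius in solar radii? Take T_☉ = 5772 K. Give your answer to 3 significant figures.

68.0 solar radii

R/R_☉ = √(L/L_☉) / (T/T_☉)² = √(5.06×10^4) / (1.819)²
       = 224.9 / 3.309 = 67.98.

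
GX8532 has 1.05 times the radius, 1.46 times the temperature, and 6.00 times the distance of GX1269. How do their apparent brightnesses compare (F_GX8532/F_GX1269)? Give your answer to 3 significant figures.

L_GX8532/L_GX1269 = (R_GX8532/R_GX1269)²(T_GX8532/T_GX1269)⁴ = (1.05)² × (1.46)⁴ = 5.009.
F_GX8532/F_GX1269 = (L_GX8532/L_GX1269)/(d_GX8532/d_GX1269)² = 5.009 / (6.00)² = 0.1392.

0.139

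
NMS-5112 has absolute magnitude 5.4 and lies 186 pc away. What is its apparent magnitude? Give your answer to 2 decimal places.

m = M + 5 log₁₀(d/10 pc) = 5.4 + 5 log₁₀(186/10)
  = 5.4 + 5 × 1.270 = 5.4 + 6.35 = 11.75.

11.75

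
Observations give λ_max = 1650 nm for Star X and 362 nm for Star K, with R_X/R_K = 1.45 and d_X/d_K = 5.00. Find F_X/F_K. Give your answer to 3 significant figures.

1.95×10^-4

Wien's law: T_X/T_K = λ_K/λ_X = 362/1650 = 0.2194.
L_X/L_K = (R_X/R_K)²(T_X/T_K)⁴ = (1.45)²(0.2194)⁴ = 0.004871.
F_X/F_K = (L_X/L_K)/(d_X/d_K)² = 0.004871/(5.00)² = 1.948×10^-4.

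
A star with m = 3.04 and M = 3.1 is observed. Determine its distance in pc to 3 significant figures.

9.73 pc

m − M = 5 log₁₀(d/10 pc)
3.04 − (3.1) = -0.06 = 5 log₁₀(d/10)
d = 10 × 10^(-0.06/5) = 10 × 10^-0.012 = 9.727 pc.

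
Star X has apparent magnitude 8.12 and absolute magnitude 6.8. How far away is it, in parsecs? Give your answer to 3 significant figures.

18.4 pc

m − M = 5 log₁₀(d/10 pc)
8.12 − (6.8) = 1.32 = 5 log₁₀(d/10)
d = 10 × 10^(1.32/5) = 10 × 10^0.264 = 18.37 pc.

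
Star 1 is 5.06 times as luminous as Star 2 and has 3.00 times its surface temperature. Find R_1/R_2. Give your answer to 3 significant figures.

L ∝ R²T⁴ gives R ∝ √L / T², so
R_1/R_2 = √(5.06) / (3.00)² = 2.249 / 9.000 = 0.2499.

0.250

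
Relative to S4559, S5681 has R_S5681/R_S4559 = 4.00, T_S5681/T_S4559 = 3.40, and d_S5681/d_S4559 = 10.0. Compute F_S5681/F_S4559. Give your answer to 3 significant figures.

L_S5681/L_S4559 = (R_S5681/R_S4559)²(T_S5681/T_S4559)⁴ = (4.00)² × (3.40)⁴ = 2138.
F_S5681/F_S4559 = (L_S5681/L_S4559)/(d_S5681/d_S4559)² = 2138 / (10.0)² = 21.38.

21.4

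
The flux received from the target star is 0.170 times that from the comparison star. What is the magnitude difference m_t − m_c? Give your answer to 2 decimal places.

1.92

m_t − m_c = −2.5 log₁₀(F_t/F_c) = −2.5 log₁₀(0.170) = −2.5 × (-0.770) = 1.924.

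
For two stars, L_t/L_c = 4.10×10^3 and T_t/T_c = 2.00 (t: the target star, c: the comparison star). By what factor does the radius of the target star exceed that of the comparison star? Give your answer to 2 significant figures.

L ∝ R²T⁴ gives R ∝ √L / T², so
R_t/R_c = √(4.10×10^3) / (2.00)² = 64.03 / 4.000 = 16.01.

16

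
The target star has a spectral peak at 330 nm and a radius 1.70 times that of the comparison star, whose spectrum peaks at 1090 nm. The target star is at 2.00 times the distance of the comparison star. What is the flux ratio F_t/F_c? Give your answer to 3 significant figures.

86.0

Wien's law: T_t/T_c = λ_c/λ_t = 1090/330 = 3.303.
L_t/L_c = (R_t/R_c)²(T_t/T_c)⁴ = (1.70)²(3.303)⁴ = 344.0.
F_t/F_c = (L_t/L_c)/(d_t/d_c)² = 344.0/(2.00)² = 86.00.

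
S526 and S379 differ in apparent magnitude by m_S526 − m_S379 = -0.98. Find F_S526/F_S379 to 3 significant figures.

F_S526/F_S379 = 10^(−(m_S526 − m_S379)/2.5) = 10^(0.98/2.5) = 10^0.392 = 2.466.

2.47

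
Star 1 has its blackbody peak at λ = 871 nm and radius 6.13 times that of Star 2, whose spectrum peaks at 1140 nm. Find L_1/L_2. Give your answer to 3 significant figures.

110

Wien's law gives T ∝ 1/λ_max, so T_1/T_2 = λ_2/λ_1 = 1140/871 = 1.309.
Then L ∝ R²T⁴ gives L_1/L_2 = (6.13)² × (1.309)⁴ = 37.58 × 2.935 = 110.3.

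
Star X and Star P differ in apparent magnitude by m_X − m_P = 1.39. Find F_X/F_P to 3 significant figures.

0.278

F_X/F_P = 10^(−(m_X − m_P)/2.5) = 10^(-1.39/2.5) = 10^-0.556 = 0.2780.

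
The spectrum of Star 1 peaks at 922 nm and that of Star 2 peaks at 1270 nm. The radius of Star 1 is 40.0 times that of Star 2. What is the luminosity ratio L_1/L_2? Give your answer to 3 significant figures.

5.76×10^3

Wien's law gives T ∝ 1/λ_max, so T_1/T_2 = λ_2/λ_1 = 1270/922 = 1.377.
Then L ∝ R²T⁴ gives L_1/L_2 = (40.0)² × (1.377)⁴ = 1600 × 3.600 = 5760.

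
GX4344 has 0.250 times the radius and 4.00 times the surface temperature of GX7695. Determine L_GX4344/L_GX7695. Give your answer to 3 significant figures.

16.0

From the Stefan–Boltzmann law, L ∝ R²T⁴, so
L_GX4344/L_GX7695 = (R_GX4344/R_GX7695)² (T_GX4344/T_GX7695)⁴ = (0.250)² × (4.00)⁴ = 0.06250 × 256.0 = 16.00.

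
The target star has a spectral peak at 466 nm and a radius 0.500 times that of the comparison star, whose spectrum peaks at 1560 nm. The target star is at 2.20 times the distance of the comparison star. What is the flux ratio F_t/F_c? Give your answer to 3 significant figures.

Wien's law: T_t/T_c = λ_c/λ_t = 1560/466 = 3.348.
L_t/L_c = (R_t/R_c)²(T_t/T_c)⁴ = (0.500)²(3.348)⁴ = 31.40.
F_t/F_c = (L_t/L_c)/(d_t/d_c)² = 31.40/(2.20)² = 6.487.

6.49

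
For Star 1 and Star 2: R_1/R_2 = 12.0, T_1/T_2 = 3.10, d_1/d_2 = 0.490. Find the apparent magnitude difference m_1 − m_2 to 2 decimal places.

L_1/L_2 = (12.0)²(3.10)⁴ = 1.330×10^4.
F_1/F_2 = (L_1/L_2)/(d_1/d_2)² = 1.330×10^4/0.2401 = 5.539×10^4.
m_1 − m_2 = −2.5 log₁₀(5.539×10^4) = -11.86.

-11.86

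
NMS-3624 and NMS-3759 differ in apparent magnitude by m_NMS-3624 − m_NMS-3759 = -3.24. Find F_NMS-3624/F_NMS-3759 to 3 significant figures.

F_NMS-3624/F_NMS-3759 = 10^(−(m_NMS-3624 − m_NMS-3759)/2.5) = 10^(3.24/2.5) = 10^1.296 = 19.77.

19.8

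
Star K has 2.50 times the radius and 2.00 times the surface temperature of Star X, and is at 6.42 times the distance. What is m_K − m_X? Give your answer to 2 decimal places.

L_K/L_X = (2.50)²(2.00)⁴ = 100.0.
F_K/F_X = (L_K/L_X)/(d_K/d_X)² = 100.0/41.22 = 2.426.
m_K − m_X = −2.5 log₁₀(2.426) = -0.96.

-0.96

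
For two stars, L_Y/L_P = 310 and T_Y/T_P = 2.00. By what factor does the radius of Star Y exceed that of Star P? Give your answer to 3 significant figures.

L ∝ R²T⁴ gives R ∝ √L / T², so
R_Y/R_P = √(310) / (2.00)² = 17.61 / 4.000 = 4.402.

4.40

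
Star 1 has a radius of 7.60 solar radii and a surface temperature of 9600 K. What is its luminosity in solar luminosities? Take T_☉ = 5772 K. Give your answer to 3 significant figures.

442 solar luminosities

L/L_☉ = (R/R_☉)² (T/T_☉)⁴ = (7.60)² × (9600/5772)⁴
       = 57.76 × (1.663)⁴ = 57.76 × 7.652 = 442.0.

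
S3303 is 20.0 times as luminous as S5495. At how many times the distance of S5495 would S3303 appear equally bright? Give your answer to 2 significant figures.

4.5

Equal flux requires L_S3303/d_S3303² = L_S5495/d_S5495², so d_S3303/d_S5495 = √(L_S3303/L_S5495)
= √(20.0) = 4.472.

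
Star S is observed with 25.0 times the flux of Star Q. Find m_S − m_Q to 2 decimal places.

m_S − m_Q = −2.5 log₁₀(F_S/F_Q) = −2.5 log₁₀(25.0) = −2.5 × (1.398) = -3.495.

-3.49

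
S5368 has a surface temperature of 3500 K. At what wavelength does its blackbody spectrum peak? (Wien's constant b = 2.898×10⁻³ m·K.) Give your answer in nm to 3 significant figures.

828 nm

λ_max = b/T = 2.898×10⁻³ / 3500 = 8.28×10^-7 m = 828.0 nm.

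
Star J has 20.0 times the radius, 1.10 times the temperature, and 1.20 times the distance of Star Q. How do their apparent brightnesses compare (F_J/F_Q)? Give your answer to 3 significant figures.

L_J/L_Q = (R_J/R_Q)²(T_J/T_Q)⁴ = (20.0)² × (1.10)⁴ = 585.6.
F_J/F_Q = (L_J/L_Q)/(d_J/d_Q)² = 585.6 / (1.20)² = 406.7.

407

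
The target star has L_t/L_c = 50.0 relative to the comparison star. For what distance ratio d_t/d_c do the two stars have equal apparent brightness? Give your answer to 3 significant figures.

Equal flux requires L_t/d_t² = L_c/d_c², so d_t/d_c = √(L_t/L_c)
= √(50.0) = 7.071.

7.07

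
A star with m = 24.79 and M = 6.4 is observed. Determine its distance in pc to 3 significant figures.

4.76×10^4 pc

m − M = 5 log₁₀(d/10 pc)
24.79 − (6.4) = 18.39 = 5 log₁₀(d/10)
d = 10 × 10^(18.39/5) = 10 × 10^3.678 = 4.764×10^4 pc.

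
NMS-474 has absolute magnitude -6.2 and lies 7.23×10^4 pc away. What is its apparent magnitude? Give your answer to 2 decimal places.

13.10

m = M + 5 log₁₀(d/10 pc) = -6.2 + 5 log₁₀(7.23×10^4/10)
  = -6.2 + 5 × 3.859 = -6.2 + 19.30 = 13.10.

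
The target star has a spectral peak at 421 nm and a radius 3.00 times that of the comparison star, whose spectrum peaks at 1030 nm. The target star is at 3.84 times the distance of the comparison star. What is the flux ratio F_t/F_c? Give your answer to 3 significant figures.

Wien's law: T_t/T_c = λ_c/λ_t = 1030/421 = 2.447.
L_t/L_c = (R_t/R_c)²(T_t/T_c)⁴ = (3.00)²(2.447)⁴ = 322.5.
F_t/F_c = (L_t/L_c)/(d_t/d_c)² = 322.5/(3.84)² = 21.87.

21.9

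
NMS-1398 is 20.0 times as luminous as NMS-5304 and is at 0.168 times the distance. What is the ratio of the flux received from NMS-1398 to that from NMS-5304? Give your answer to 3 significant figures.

709

F = L/(4πd²), so F_NMS-1398/F_NMS-5304 = (L_NMS-1398/L_NMS-5304) / (d_NMS-1398/d_NMS-5304)²
= 20.0 / (0.168)² = 20.0 / 0.02822 = 708.6.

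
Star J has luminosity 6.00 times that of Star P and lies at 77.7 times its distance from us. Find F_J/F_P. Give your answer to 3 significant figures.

F = L/(4πd²), so F_J/F_P = (L_J/L_P) / (d_J/d_P)²
= 6.00 / (77.7)² = 6.00 / 6037 = 9.938×10^-4.

9.94×10^-4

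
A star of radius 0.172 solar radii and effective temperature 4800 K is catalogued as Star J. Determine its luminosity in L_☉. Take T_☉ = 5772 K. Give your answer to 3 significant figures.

L/L_☉ = (R/R_☉)² (T/T_☉)⁴ = (0.172)² × (4800/5772)⁴
       = 0.02958 × (0.8316)⁴ = 0.02958 × 0.4783 = 0.01415.

0.0141 L_☉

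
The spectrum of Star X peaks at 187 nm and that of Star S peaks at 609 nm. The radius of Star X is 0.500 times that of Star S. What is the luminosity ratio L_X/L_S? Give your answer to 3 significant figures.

28.1

Wien's law gives T ∝ 1/λ_max, so T_X/T_S = λ_S/λ_X = 609/187 = 3.257.
Then L ∝ R²T⁴ gives L_X/L_S = (0.500)² × (3.257)⁴ = 0.2500 × 112.5 = 28.12.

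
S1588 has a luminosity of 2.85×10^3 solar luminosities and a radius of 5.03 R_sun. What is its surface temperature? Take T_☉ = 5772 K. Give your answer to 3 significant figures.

T/T_☉ = (L/L_☉)^(1/4) / (R/R_☉)^(1/2)
T = 5772 × (2.85×10^3)^(1/4) / √(5.03) = 5772 × 7.307 / 2.243 = 1.880×10^4 K.

1.88×10^4 K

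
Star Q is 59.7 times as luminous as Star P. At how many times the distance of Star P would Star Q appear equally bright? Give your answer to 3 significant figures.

7.73

Equal flux requires L_Q/d_Q² = L_P/d_P², so d_Q/d_P = √(L_Q/L_P)
= √(59.7) = 7.727.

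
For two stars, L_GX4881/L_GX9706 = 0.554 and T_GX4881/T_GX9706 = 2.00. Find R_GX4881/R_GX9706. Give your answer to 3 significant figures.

0.186

L ∝ R²T⁴ gives R ∝ √L / T², so
R_GX4881/R_GX9706 = √(0.554) / (2.00)² = 0.7443 / 4.000 = 0.1861.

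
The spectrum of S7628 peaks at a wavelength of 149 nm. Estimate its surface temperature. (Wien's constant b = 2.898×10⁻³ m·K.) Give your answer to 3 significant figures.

1.94×10^4 K

T = b/λ_max = 2.898×10⁻³ / (149×10⁻⁹) = 1.945×10^4 K.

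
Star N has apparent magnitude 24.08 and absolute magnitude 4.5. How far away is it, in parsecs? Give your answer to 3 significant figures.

m − M = 5 log₁₀(d/10 pc)
24.08 − (4.5) = 19.58 = 5 log₁₀(d/10)
d = 10 × 10^(19.58/5) = 10 × 10^3.916 = 8.241×10^4 pc.

8.24×10^4 pc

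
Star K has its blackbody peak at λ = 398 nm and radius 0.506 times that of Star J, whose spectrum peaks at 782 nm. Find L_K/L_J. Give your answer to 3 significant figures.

Wien's law gives T ∝ 1/λ_max, so T_K/T_J = λ_J/λ_K = 782/398 = 1.965.
Then L ∝ R²T⁴ gives L_K/L_J = (0.506)² × (1.965)⁴ = 0.2560 × 14.90 = 3.816.

3.82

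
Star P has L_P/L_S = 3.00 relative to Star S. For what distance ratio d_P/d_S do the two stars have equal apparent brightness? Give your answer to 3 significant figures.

Equal flux requires L_P/d_P² = L_S/d_S², so d_P/d_S = √(L_P/L_S)
= √(3.00) = 1.732.

1.73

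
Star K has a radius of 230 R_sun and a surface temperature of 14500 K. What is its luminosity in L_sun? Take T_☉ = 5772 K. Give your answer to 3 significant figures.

L/L_☉ = (R/R_☉)² (T/T_☉)⁴ = (230)² × (14500/5772)⁴
       = 5.290×10^4 × (2.512)⁴ = 5.290×10^4 × 39.83 = 2.107×10^6.

2.11×10^6 L_sun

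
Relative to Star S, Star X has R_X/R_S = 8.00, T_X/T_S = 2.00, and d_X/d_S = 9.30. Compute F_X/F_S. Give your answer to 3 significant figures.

11.8

L_X/L_S = (R_X/R_S)²(T_X/T_S)⁴ = (8.00)² × (2.00)⁴ = 1024.
F_X/F_S = (L_X/L_S)/(d_X/d_S)² = 1024 / (9.30)² = 11.84.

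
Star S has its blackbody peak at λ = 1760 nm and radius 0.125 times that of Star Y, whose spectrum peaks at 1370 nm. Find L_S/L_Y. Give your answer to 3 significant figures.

Wien's law gives T ∝ 1/λ_max, so T_S/T_Y = λ_Y/λ_S = 1370/1760 = 0.7784.
Then L ∝ R²T⁴ gives L_S/L_Y = (0.125)² × (0.7784)⁴ = 0.01562 × 0.3671 = 0.005737.

0.00574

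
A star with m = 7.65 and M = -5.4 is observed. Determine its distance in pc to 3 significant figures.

4.07×10^3 pc

m − M = 5 log₁₀(d/10 pc)
7.65 − (-5.4) = 13.05 = 5 log₁₀(d/10)
d = 10 × 10^(13.05/5) = 10 × 10^2.610 = 4074 pc.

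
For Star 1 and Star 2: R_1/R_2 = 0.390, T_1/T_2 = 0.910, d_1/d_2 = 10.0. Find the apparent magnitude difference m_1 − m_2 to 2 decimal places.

L_1/L_2 = (0.390)²(0.910)⁴ = 0.1043.
F_1/F_2 = (L_1/L_2)/(d_1/d_2)² = 0.1043/100.0 = 0.001043.
m_1 − m_2 = −2.5 log₁₀(0.001043) = 7.45.

7.45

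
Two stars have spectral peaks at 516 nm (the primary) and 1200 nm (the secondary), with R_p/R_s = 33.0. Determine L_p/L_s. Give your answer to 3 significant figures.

Wien's law gives T ∝ 1/λ_max, so T_p/T_s = λ_s/λ_p = 1200/516 = 2.326.
Then L ∝ R²T⁴ gives L_p/L_s = (33.0)² × (2.326)⁴ = 1089 × 29.25 = 3.185×10^4.

3.19×10^4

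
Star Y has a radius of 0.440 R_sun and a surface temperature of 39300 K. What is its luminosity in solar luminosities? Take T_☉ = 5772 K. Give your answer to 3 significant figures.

416 solar luminosities

L/L_☉ = (R/R_☉)² (T/T_☉)⁴ = (0.440)² × (39300/5772)⁴
       = 0.1936 × (6.809)⁴ = 0.1936 × 2149 = 416.1.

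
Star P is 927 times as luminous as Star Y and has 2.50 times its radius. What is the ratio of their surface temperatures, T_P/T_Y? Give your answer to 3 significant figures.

3.49

L ∝ R²T⁴ gives T ∝ (L/R²)^(1/4), so
T_P/T_Y = (927 / 2.50²)^(1/4) = (148.3)^(1/4) = 3.490.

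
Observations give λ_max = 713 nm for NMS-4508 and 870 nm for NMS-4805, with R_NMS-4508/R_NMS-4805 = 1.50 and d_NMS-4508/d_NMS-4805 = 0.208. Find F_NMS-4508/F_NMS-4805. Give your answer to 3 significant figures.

Wien's law: T_NMS-4508/T_NMS-4805 = λ_NMS-4805/λ_NMS-4508 = 870/713 = 1.220.
L_NMS-4508/L_NMS-4805 = (R_NMS-4508/R_NMS-4805)²(T_NMS-4508/T_NMS-4805)⁴ = (1.50)²(1.220)⁴ = 4.988.
F_NMS-4508/F_NMS-4805 = (L_NMS-4508/L_NMS-4805)/(d_NMS-4508/d_NMS-4805)² = 4.988/(0.208)² = 115.3.

115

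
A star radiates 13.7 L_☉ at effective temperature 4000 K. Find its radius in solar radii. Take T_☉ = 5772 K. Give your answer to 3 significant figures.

7.71 solar radii

R/R_☉ = √(L/L_☉) / (T/T_☉)² = √(13.7) / (0.6930)²
       = 3.701 / 0.4802 = 7.707.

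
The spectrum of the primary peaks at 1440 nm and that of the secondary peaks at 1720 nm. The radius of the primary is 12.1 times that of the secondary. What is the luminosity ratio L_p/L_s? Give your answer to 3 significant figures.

298

Wien's law gives T ∝ 1/λ_max, so T_p/T_s = λ_s/λ_p = 1720/1440 = 1.194.
Then L ∝ R²T⁴ gives L_p/L_s = (12.1)² × (1.194)⁴ = 146.4 × 2.035 = 298.0.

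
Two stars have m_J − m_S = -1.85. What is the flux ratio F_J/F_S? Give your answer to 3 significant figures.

F_J/F_S = 10^(−(m_J − m_S)/2.5) = 10^(1.85/2.5) = 10^0.740 = 5.495.

5.50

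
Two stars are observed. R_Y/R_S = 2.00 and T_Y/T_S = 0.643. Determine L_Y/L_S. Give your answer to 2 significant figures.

0.68

From the Stefan–Boltzmann law, L ∝ R²T⁴, so
L_Y/L_S = (R_Y/R_S)² (T_Y/T_S)⁴ = (2.00)² × (0.643)⁴ = 4.000 × 0.1709 = 0.6838.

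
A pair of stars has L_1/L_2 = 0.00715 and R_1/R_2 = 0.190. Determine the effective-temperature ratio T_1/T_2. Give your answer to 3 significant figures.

0.667

L ∝ R²T⁴ gives T ∝ (L/R²)^(1/4), so
T_1/T_2 = (0.00715 / 0.190²)^(1/4) = (0.1981)^(1/4) = 0.6671.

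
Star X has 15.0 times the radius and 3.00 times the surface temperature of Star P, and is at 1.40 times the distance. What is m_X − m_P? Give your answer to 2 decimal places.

L_X/L_P = (15.0)²(3.00)⁴ = 1.822×10^4.
F_X/F_P = (L_X/L_P)/(d_X/d_P)² = 1.822×10^4/1.960 = 9298.
m_X − m_P = −2.5 log₁₀(9298) = -9.92.

-9.92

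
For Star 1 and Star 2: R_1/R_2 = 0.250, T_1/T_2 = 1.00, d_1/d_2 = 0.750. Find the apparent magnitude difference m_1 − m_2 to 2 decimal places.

2.39

L_1/L_2 = (0.250)²(1.00)⁴ = 0.06250.
F_1/F_2 = (L_1/L_2)/(d_1/d_2)² = 0.06250/0.5625 = 0.1111.
m_1 − m_2 = −2.5 log₁₀(0.1111) = 2.39.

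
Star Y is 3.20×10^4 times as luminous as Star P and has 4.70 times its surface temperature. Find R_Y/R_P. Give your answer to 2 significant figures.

L ∝ R²T⁴ gives R ∝ √L / T², so
R_Y/R_P = √(3.20×10^4) / (4.70)² = 178.9 / 22.09 = 8.098.

8.1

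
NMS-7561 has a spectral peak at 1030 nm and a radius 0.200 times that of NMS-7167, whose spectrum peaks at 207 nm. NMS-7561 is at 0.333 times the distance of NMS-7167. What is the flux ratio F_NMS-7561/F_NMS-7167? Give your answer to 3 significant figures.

Wien's law: T_NMS-7561/T_NMS-7167 = λ_NMS-7167/λ_NMS-7561 = 207/1030 = 0.2010.
L_NMS-7561/L_NMS-7167 = (R_NMS-7561/R_NMS-7167)²(T_NMS-7561/T_NMS-7167)⁴ = (0.200)²(0.2010)⁴ = 6.525×10^-5.
F_NMS-7561/F_NMS-7167 = (L_NMS-7561/L_NMS-7167)/(d_NMS-7561/d_NMS-7167)² = 6.525×10^-5/(0.333)² = 5.884×10^-4.

5.88×10^-4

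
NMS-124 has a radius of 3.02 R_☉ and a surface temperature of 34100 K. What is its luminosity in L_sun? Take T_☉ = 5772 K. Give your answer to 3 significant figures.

1.11×10^4 L_sun

L/L_☉ = (R/R_☉)² (T/T_☉)⁴ = (3.02)² × (34100/5772)⁴
       = 9.120 × (5.908)⁴ = 9.120 × 1218 = 1.111×10^4.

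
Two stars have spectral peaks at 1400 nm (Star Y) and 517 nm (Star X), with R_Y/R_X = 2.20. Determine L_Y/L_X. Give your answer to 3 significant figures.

Wien's law gives T ∝ 1/λ_max, so T_Y/T_X = λ_X/λ_Y = 517/1400 = 0.3693.
Then L ∝ R²T⁴ gives L_Y/L_X = (2.20)² × (0.3693)⁴ = 4.840 × 0.01860 = 0.09001.

0.0900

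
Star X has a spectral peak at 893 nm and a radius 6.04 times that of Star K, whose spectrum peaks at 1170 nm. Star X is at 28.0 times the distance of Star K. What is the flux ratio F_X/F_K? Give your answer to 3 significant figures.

Wien's law: T_X/T_K = λ_K/λ_X = 1170/893 = 1.310.
L_X/L_K = (R_X/R_K)²(T_X/T_K)⁴ = (6.04)²(1.310)⁴ = 107.5.
F_X/F_K = (L_X/L_K)/(d_X/d_K)² = 107.5/(28.0)² = 0.1371.

0.137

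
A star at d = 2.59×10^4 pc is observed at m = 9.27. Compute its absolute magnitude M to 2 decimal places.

M = m − 5 log₁₀(d/10 pc) = 9.27 − 5 log₁₀(2.59×10^4/10)
  = 9.27 − 5 × 3.413 = 9.27 − 17.07 = -7.80.

-7.80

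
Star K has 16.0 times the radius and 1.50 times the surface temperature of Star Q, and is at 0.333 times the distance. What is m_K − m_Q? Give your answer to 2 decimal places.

-10.17

L_K/L_Q = (16.0)²(1.50)⁴ = 1296.
F_K/F_Q = (L_K/L_Q)/(d_K/d_Q)² = 1296/0.1109 = 1.169×10^4.
m_K − m_Q = −2.5 log₁₀(1.169×10^4) = -10.17.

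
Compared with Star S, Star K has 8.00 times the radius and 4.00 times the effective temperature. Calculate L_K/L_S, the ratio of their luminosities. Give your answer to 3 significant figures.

From the Stefan–Boltzmann law, L ∝ R²T⁴, so
L_K/L_S = (R_K/R_S)² (T_K/T_S)⁴ = (8.00)² × (4.00)⁴ = 64.00 × 256.0 = 1.638×10^4.

1.64×10^4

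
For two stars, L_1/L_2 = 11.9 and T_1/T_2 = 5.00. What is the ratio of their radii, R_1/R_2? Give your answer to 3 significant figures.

0.138

L ∝ R²T⁴ gives R ∝ √L / T², so
R_1/R_2 = √(11.9) / (5.00)² = 3.450 / 25.00 = 0.1380.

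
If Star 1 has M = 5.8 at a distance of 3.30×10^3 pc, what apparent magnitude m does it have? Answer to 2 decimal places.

18.39

m = M + 5 log₁₀(d/10 pc) = 5.8 + 5 log₁₀(3.30×10^3/10)
  = 5.8 + 5 × 2.519 = 5.8 + 12.59 = 18.39.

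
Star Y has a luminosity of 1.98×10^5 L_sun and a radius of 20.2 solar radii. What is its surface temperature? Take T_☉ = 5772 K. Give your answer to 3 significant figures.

T/T_☉ = (L/L_☉)^(1/4) / (R/R_☉)^(1/2)
T = 5772 × (1.98×10^5)^(1/4) / √(20.2) = 5772 × 21.09 / 4.494 = 2.709×10^4 K.

2.71×10^4 K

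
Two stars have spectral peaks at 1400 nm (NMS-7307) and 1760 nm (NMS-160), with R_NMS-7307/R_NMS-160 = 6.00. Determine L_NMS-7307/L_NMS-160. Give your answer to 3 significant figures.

89.9

Wien's law gives T ∝ 1/λ_max, so T_NMS-7307/T_NMS-160 = λ_NMS-160/λ_NMS-7307 = 1760/1400 = 1.257.
Then L ∝ R²T⁴ gives L_NMS-7307/L_NMS-160 = (6.00)² × (1.257)⁴ = 36.00 × 2.498 = 89.92.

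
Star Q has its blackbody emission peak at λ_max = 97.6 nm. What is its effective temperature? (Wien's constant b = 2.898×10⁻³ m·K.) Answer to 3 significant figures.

T = b/λ_max = 2.898×10⁻³ / (97.6×10⁻⁹) = 2.969×10^4 K.

2.97×10^4 K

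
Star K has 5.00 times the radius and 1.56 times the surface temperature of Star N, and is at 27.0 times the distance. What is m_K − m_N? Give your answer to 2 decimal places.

1.73

L_K/L_N = (5.00)²(1.56)⁴ = 148.1.
F_K/F_N = (L_K/L_N)/(d_K/d_N)² = 148.1/729.0 = 0.2031.
m_K − m_N = −2.5 log₁₀(0.2031) = 1.73.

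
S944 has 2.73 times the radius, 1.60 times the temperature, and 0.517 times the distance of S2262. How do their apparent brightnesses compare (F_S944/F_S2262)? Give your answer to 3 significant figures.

183

L_S944/L_S2262 = (R_S944/R_S2262)²(T_S944/T_S2262)⁴ = (2.73)² × (1.60)⁴ = 48.84.
F_S944/F_S2262 = (L_S944/L_S2262)/(d_S944/d_S2262)² = 48.84 / (0.517)² = 182.7.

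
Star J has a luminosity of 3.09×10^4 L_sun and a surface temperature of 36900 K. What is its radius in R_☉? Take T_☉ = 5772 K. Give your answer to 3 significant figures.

R/R_☉ = √(L/L_☉) / (T/T_☉)² = √(3.09×10^4) / (6.393)²
       = 175.8 / 40.87 = 4.301.

4.30 R_☉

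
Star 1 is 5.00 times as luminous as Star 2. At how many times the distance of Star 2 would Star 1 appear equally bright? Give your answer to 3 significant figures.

Equal flux requires L_1/d_1² = L_2/d_2², so d_1/d_2 = √(L_1/L_2)
= √(5.00) = 2.236.

2.24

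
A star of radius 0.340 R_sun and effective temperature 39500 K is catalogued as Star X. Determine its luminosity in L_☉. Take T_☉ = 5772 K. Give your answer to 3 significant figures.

L/L_☉ = (R/R_☉)² (T/T_☉)⁴ = (0.340)² × (39500/5772)⁴
       = 0.1156 × (6.843)⁴ = 0.1156 × 2193 = 253.5.

254 L_☉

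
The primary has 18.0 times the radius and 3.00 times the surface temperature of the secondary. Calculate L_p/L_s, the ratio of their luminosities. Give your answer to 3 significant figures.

2.62×10^4

From the Stefan–Boltzmann law, L ∝ R²T⁴, so
L_p/L_s = (R_p/R_s)² (T_p/T_s)⁴ = (18.0)² × (3.00)⁴ = 324.0 × 81.00 = 2.624×10^4.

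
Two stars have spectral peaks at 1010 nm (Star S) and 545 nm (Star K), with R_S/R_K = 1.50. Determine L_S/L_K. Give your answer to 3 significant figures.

0.191

Wien's law gives T ∝ 1/λ_max, so T_S/T_K = λ_K/λ_S = 545/1010 = 0.5396.
Then L ∝ R²T⁴ gives L_S/L_K = (1.50)² × (0.5396)⁴ = 2.250 × 0.08478 = 0.1908.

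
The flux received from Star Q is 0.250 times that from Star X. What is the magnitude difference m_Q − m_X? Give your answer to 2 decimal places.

1.51

m_Q − m_X = −2.5 log₁₀(F_Q/F_X) = −2.5 log₁₀(0.250) = −2.5 × (-0.602) = 1.505.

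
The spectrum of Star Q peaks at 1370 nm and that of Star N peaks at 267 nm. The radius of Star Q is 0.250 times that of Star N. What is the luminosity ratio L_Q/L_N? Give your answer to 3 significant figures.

Wien's law gives T ∝ 1/λ_max, so T_Q/T_N = λ_N/λ_Q = 267/1370 = 0.1949.
Then L ∝ R²T⁴ gives L_Q/L_N = (0.250)² × (0.1949)⁴ = 0.06250 × 0.001443 = 9.017×10^-5.

9.02×10^-5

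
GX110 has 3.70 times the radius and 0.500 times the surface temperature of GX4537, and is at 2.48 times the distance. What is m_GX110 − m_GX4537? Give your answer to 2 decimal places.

L_GX110/L_GX4537 = (3.70)²(0.500)⁴ = 0.8556.
F_GX110/F_GX4537 = (L_GX110/L_GX4537)/(d_GX110/d_GX4537)² = 0.8556/6.150 = 0.1391.
m_GX110 − m_GX4537 = −2.5 log₁₀(0.1391) = 2.14.

2.14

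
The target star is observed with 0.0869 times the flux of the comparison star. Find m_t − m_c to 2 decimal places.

2.65

m_t − m_c = −2.5 log₁₀(F_t/F_c) = −2.5 log₁₀(0.0869) = −2.5 × (-1.061) = 2.652.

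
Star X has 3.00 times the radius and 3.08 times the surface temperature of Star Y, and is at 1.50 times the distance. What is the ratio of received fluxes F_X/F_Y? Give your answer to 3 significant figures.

L_X/L_Y = (R_X/R_Y)²(T_X/T_Y)⁴ = (3.00)² × (3.08)⁴ = 809.9.
F_X/F_Y = (L_X/L_Y)/(d_X/d_Y)² = 809.9 / (1.50)² = 360.0.

360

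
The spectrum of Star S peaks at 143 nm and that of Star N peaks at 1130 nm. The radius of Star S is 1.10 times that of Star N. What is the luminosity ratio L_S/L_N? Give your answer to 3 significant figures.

Wien's law gives T ∝ 1/λ_max, so T_S/T_N = λ_N/λ_S = 1130/143 = 7.902.
Then L ∝ R²T⁴ gives L_S/L_N = (1.10)² × (7.902)⁴ = 1.210 × 3899 = 4718.

4.72×10^3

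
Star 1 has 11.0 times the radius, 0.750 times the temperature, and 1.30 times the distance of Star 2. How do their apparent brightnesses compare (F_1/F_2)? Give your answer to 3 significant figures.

22.7

L_1/L_2 = (R_1/R_2)²(T_1/T_2)⁴ = (11.0)² × (0.750)⁴ = 38.29.
F_1/F_2 = (L_1/L_2)/(d_1/d_2)² = 38.29 / (1.30)² = 22.65.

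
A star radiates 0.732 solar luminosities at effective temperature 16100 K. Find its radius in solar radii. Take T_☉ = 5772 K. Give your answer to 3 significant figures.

0.110 solar radii

R/R_☉ = √(L/L_☉) / (T/T_☉)² = √(0.732) / (2.789)²
       = 0.8556 / 7.780 = 0.1100.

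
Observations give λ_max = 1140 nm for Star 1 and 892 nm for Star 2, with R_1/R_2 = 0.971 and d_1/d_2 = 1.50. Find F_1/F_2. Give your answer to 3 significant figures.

Wien's law: T_1/T_2 = λ_2/λ_1 = 892/1140 = 0.7825.
L_1/L_2 = (R_1/R_2)²(T_1/T_2)⁴ = (0.971)²(0.7825)⁴ = 0.3534.
F_1/F_2 = (L_1/L_2)/(d_1/d_2)² = 0.3534/(1.50)² = 0.1571.

0.157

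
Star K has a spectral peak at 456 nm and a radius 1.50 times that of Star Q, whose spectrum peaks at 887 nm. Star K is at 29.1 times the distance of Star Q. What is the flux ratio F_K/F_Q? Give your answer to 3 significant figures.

0.0380

Wien's law: T_K/T_Q = λ_Q/λ_K = 887/456 = 1.945.
L_K/L_Q = (R_K/R_Q)²(T_K/T_Q)⁴ = (1.50)²(1.945)⁴ = 32.21.
F_K/F_Q = (L_K/L_Q)/(d_K/d_Q)² = 32.21/(29.1)² = 0.03804.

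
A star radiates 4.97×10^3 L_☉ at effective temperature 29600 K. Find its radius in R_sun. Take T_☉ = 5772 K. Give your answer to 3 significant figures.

R/R_☉ = √(L/L_☉) / (T/T_☉)² = √(4.97×10^3) / (5.128)²
       = 70.50 / 26.30 = 2.681.

2.68 R_sun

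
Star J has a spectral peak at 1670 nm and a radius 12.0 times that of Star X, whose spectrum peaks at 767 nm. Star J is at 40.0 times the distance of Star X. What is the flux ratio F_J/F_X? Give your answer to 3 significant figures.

0.00400

Wien's law: T_J/T_X = λ_X/λ_J = 767/1670 = 0.4593.
L_J/L_X = (R_J/R_X)²(T_J/T_X)⁴ = (12.0)²(0.4593)⁴ = 6.407.
F_J/F_X = (L_J/L_X)/(d_J/d_X)² = 6.407/(40.0)² = 0.004005.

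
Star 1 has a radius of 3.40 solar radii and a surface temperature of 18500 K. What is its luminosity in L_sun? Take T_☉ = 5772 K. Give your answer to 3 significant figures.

L/L_☉ = (R/R_☉)² (T/T_☉)⁴ = (3.40)² × (18500/5772)⁴
       = 11.56 × (3.205)⁴ = 11.56 × 105.5 = 1220.

1.22×10^3 L_sun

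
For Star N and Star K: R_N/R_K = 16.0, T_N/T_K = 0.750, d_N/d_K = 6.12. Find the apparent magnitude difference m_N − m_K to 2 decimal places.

-0.84

L_N/L_K = (16.0)²(0.750)⁴ = 81.00.
F_N/F_K = (L_N/L_K)/(d_N/d_K)² = 81.00/37.45 = 2.163.
m_N − m_K = −2.5 log₁₀(2.163) = -0.84.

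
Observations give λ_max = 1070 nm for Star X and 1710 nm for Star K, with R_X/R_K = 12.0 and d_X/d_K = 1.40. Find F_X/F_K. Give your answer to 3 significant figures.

Wien's law: T_X/T_K = λ_K/λ_X = 1710/1070 = 1.598.
L_X/L_K = (R_X/R_K)²(T_X/T_K)⁴ = (12.0)²(1.598)⁴ = 939.3.
F_X/F_K = (L_X/L_K)/(d_X/d_K)² = 939.3/(1.40)² = 479.2.

479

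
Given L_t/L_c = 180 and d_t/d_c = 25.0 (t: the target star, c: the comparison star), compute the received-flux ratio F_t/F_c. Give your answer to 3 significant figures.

F = L/(4πd²), so F_t/F_c = (L_t/L_c) / (d_t/d_c)²
= 180 / (25.0)² = 180 / 625.0 = 0.2880.

0.288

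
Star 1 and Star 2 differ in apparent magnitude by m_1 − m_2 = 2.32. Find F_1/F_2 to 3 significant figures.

F_1/F_2 = 10^(−(m_1 − m_2)/2.5) = 10^(-2.32/2.5) = 10^-0.928 = 0.1180.

0.118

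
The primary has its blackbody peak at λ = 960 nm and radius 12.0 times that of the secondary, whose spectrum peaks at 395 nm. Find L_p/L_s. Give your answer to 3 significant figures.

Wien's law gives T ∝ 1/λ_max, so T_p/T_s = λ_s/λ_p = 395/960 = 0.4115.
Then L ∝ R²T⁴ gives L_p/L_s = (12.0)² × (0.4115)⁴ = 144.0 × 0.02866 = 4.127.

4.13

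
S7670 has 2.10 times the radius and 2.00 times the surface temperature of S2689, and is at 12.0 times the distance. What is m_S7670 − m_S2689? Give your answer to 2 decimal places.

L_S7670/L_S2689 = (2.10)²(2.00)⁴ = 70.56.
F_S7670/F_S2689 = (L_S7670/L_S2689)/(d_S7670/d_S2689)² = 70.56/144.0 = 0.4900.
m_S7670 − m_S2689 = −2.5 log₁₀(0.4900) = 0.77.

0.77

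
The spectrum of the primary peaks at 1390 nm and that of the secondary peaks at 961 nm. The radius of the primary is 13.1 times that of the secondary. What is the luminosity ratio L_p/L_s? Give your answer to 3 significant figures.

39.2

Wien's law gives T ∝ 1/λ_max, so T_p/T_s = λ_s/λ_p = 961/1390 = 0.6914.
Then L ∝ R²T⁴ gives L_p/L_s = (13.1)² × (0.6914)⁴ = 171.6 × 0.2285 = 39.21.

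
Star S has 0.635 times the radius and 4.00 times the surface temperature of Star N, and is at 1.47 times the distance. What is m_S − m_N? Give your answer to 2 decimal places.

L_S/L_N = (0.635)²(4.00)⁴ = 103.2.
F_S/F_N = (L_S/L_N)/(d_S/d_N)² = 103.2/2.161 = 47.77.
m_S − m_N = −2.5 log₁₀(47.77) = -4.20.

-4.20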